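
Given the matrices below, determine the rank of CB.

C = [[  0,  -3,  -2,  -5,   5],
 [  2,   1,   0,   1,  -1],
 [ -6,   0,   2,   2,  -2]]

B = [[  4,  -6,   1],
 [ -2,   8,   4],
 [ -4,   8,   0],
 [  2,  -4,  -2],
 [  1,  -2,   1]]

2

First compute CB:
[[  9, -30,   3],
 [  7,  -6,   3],
 [-30,  48, -12]]
Now row reduce the product.
R2 ← R2 − (7/9)·R1: [0, 52/3, 2/3]
R3 ← R3 + (10/3)·R1: [0, -52, -2]
R3 ← R3 + (3)·R2: [0, 0, 0]
2 nonzero rows, so rank(CB) = 2.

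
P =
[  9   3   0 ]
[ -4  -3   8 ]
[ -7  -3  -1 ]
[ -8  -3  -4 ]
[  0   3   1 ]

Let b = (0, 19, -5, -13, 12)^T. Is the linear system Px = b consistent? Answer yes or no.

Row reduce the augmented matrix [P | b].
R2 ← R2 + (4/9)·R1: [0, -5/3, 8, 19]
R3 ← R3 + (7/9)·R1: [0, -2/3, -1, -5]
R4 ← R4 + (8/9)·R1: [0, -1/3, -4, -13]
R3 ← R3 − (2/5)·R2: [0, 0, -21/5, -63/5]
R4 ← R4 − (1/5)·R2: [0, 0, -28/5, -84/5]
R5 ← R5 + (9/5)·R2: [0, 0, 77/5, 231/5]
R4 ← R4 − (4/3)·R3: [0, 0, 0, 0]
R5 ← R5 + (11/3)·R3: [0, 0, 0, 0]
The echelon form has 3 nonzero rows, and every pivot lies in the first 3 columns, so rank(P) = rank([P|b]) = 3.
The system is consistent.

yes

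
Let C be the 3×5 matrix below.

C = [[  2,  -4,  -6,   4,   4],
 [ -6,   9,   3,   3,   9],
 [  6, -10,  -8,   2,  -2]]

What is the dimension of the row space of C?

2

Row reduce to echelon form.
R2 ← R2 + (3)·R1: [0, -3, -15, 15, 21]
R3 ← R3 − (3)·R1: [0, 2, 10, -10, -14]
R3 ← R3 + (2/3)·R2: [0, 0, 0, 0, 0]
Echelon form has 2 nonzero rows, so rank(C) = 2.
The row space has dimension equal to the rank: 2.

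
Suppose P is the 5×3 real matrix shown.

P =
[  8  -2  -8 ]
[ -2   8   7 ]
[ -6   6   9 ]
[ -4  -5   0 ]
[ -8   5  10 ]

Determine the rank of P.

Row reduce to echelon form.
R2 ← R2 + (1/4)·R1: [0, 15/2, 5]
R3 ← R3 + (3/4)·R1: [0, 9/2, 3]
R4 ← R4 + (1/2)·R1: [0, -6, -4]
R5 ← R5 + R1: [0, 3, 2]
R3 ← R3 − (3/5)·R2: [0, 0, 0]
R4 ← R4 + (4/5)·R2: [0, 0, 0]
R5 ← R5 − (2/5)·R2: [0, 0, 0]
Echelon form has 2 nonzero rows, so rank(P) = 2.

2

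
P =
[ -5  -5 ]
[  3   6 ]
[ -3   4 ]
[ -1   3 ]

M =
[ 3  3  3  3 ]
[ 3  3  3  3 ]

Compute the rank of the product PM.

1

First compute PM:
[[-30, -30, -30, -30],
 [ 27,  27,  27,  27],
 [  3,   3,   3,   3],
 [  6,   6,   6,   6]]
Now row reduce the product.
R2 ← R2 + (9/10)·R1: [0, 0, 0, 0]
R3 ← R3 + (1/10)·R1: [0, 0, 0, 0]
R4 ← R4 + (1/5)·R1: [0, 0, 0, 0]
1 nonzero row, so rank(PM) = 1.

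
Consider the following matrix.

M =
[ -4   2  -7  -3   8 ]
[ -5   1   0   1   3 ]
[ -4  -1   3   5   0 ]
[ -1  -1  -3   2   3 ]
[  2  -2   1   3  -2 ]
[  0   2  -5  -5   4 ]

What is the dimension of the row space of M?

Row reduce to echelon form.
R2 ← R2 − (5/4)·R1: [0, -3/2, 35/4, 19/4, -7]
R3 ← R3 − R1: [0, -3, 10, 8, -8]
R4 ← R4 − (1/4)·R1: [0, -3/2, -5/4, 11/4, 1]
R5 ← R5 + (1/2)·R1: [0, -1, -5/2, 3/2, 2]
R3 ← R3 − (2)·R2: [0, 0, -15/2, -3/2, 6]
R4 ← R4 − R2: [0, 0, -10, -2, 8]
R5 ← R5 − (2/3)·R2: [0, 0, -25/3, -5/3, 20/3]
R6 ← R6 + (4/3)·R2: [0, 0, 20/3, 4/3, -16/3]
R4 ← R4 − (4/3)·R3: [0, 0, 0, 0, 0]
R5 ← R5 − (10/9)·R3: [0, 0, 0, 0, 0]
R6 ← R6 + (8/9)·R3: [0, 0, 0, 0, 0]
Echelon form has 3 nonzero rows, so rank(M) = 3.
The row space has dimension equal to the rank: 3.

3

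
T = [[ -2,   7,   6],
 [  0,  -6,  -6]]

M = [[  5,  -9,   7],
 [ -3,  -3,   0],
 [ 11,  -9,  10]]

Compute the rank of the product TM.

2

First compute TM:
[[ 35, -57,  46],
 [-48,  72, -60]]
Now row reduce the product.
R2 ← R2 + (48/35)·R1: [0, -216/35, 108/35]
2 nonzero rows, so rank(TM) = 2.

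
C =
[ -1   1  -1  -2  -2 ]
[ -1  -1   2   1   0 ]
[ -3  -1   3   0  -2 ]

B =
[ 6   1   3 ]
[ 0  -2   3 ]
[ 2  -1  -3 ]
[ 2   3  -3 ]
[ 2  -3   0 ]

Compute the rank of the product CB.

First compute CB:
[[-16,  -2,   9],
 [  0,   2, -15],
 [-16,   2, -21]]
Now row reduce the product.
R3 ← R3 − R1: [0, 4, -30]
R3 ← R3 − (2)·R2: [0, 0, 0]
2 nonzero rows, so rank(CB) = 2.

2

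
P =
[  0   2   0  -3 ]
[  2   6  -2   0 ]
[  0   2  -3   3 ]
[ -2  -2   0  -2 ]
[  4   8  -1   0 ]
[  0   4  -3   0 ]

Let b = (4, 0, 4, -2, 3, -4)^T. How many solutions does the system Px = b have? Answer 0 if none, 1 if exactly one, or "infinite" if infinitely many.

Row reduce the augmented matrix [P | b].
Swap R1 ↔ R2
R4 ← R4 + R1: [0, 4, -2, -2, -2]
R5 ← R5 − (2)·R1: [0, -4, 3, 0, 3]
R3 ← R3 − R2: [0, 0, -3, 6, 0]
R4 ← R4 − (2)·R2: [0, 0, -2, 4, -10]
R5 ← R5 + (2)·R2: [0, 0, 3, -6, 11]
R6 ← R6 − (2)·R2: [0, 0, -3, 6, -12]
R4 ← R4 − (2/3)·R3: [0, 0, 0, 0, -10]
R5 ← R5 + R3: [0, 0, 0, 0, 11]
R6 ← R6 − R3: [0, 0, 0, 0, -12]
R5 ← R5 + (11/10)·R4: [0, 0, 0, 0, 0]
R6 ← R6 − (6/5)·R4: [0, 0, 0, 0, 0]
The echelon form has 4 nonzero rows; the last pivot sits in the augmented column, so rank(P) = 3 but rank([P|b]) = 4.
Since the ranks differ, the system is inconsistent.
It has no solutions.

0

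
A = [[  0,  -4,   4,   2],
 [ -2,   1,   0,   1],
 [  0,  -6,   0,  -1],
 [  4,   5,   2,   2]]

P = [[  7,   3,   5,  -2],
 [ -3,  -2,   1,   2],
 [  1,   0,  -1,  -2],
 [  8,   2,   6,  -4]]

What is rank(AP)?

First compute AP:
[[ 32,  12,   4, -24],
 [ -9,  -6,  -3,   2],
 [ 10,  10, -12,  -8],
 [ 31,   6,  35, -10]]
Now row reduce the product.
R2 ← R2 + (9/32)·R1: [0, -21/8, -15/8, -19/4]
R3 ← R3 − (5/16)·R1: [0, 25/4, -53/4, -1/2]
R4 ← R4 − (31/32)·R1: [0, -45/8, 249/8, 53/4]
R3 ← R3 + (50/21)·R2: [0, 0, -124/7, -248/21]
R4 ← R4 − (15/7)·R2: [0, 0, 246/7, 164/7]
R4 ← R4 + (123/62)·R3: [0, 0, 0, 0]
3 nonzero rows, so rank(AP) = 3.

3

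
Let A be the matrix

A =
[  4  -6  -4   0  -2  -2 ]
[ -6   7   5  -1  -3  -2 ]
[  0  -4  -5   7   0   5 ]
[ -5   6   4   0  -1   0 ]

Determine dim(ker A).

3

Row reduce to echelon form.
R2 ← R2 + (3/2)·R1: [0, -2, -1, -1, -6, -5]
R4 ← R4 + (5/4)·R1: [0, -3/2, -1, 0, -7/2, -5/2]
R3 ← R3 − (2)·R2: [0, 0, -3, 9, 12, 15]
R4 ← R4 − (3/4)·R2: [0, 0, -1/4, 3/4, 1, 5/4]
R4 ← R4 − (1/12)·R3: [0, 0, 0, 0, 0, 0]
3 nonzero rows, so rank(A) = 3.
A has 6 columns; by rank–nullity, nullity = 6 − 3 = 3.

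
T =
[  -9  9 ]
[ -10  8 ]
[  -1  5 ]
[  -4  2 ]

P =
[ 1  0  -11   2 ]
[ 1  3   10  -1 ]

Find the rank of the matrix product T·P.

First compute TP:
[[  0,  27, 189, -27],
 [ -2,  24, 190, -28],
 [  4,  15,  61,  -7],
 [ -2,   6,  64, -10]]
Now row reduce the product.
Swap R1 ↔ R2
R3 ← R3 + (2)·R1: [0, 63, 441, -63]
R4 ← R4 − R1: [0, -18, -126, 18]
R3 ← R3 − (7/3)·R2: [0, 0, 0, 0]
R4 ← R4 + (2/3)·R2: [0, 0, 0, 0]
2 nonzero rows, so rank(TP) = 2.

2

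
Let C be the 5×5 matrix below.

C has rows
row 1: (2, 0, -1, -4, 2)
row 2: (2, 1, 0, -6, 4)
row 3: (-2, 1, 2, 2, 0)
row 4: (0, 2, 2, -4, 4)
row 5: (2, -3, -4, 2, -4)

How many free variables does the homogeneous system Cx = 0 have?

3

Row reduce to echelon form.
R2 ← R2 − R1: [0, 1, 1, -2, 2]
R3 ← R3 + R1: [0, 1, 1, -2, 2]
R5 ← R5 − R1: [0, -3, -3, 6, -6]
R3 ← R3 − R2: [0, 0, 0, 0, 0]
R4 ← R4 − (2)·R2: [0, 0, 0, 0, 0]
R5 ← R5 + (3)·R2: [0, 0, 0, 0, 0]
2 nonzero rows, so rank(C) = 2.
C has 5 columns; by rank–nullity, nullity = 5 − 2 = 3.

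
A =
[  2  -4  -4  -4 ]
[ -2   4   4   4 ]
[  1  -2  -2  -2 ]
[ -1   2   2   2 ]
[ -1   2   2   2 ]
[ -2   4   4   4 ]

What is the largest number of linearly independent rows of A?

1

Row reduce to echelon form.
R2 ← R2 + R1: [0, 0, 0, 0]
R3 ← R3 − (1/2)·R1: [0, 0, 0, 0]
R4 ← R4 + (1/2)·R1: [0, 0, 0, 0]
R5 ← R5 + (1/2)·R1: [0, 0, 0, 0]
R6 ← R6 + R1: [0, 0, 0, 0]
Echelon form has 1 nonzero row, so rank(A) = 1.
The rank gives the maximum number of linearly independent rows: 1.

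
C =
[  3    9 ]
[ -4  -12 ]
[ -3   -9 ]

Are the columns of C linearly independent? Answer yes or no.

no

Row reduce C to echelon form.
R2 ← R2 + (4/3)·R1: [0, 0]
R3 ← R3 + R1: [0, 0]
1 pivot among 2 columns.
Only 1 < 2 pivot columns, so the columns are linearly dependent.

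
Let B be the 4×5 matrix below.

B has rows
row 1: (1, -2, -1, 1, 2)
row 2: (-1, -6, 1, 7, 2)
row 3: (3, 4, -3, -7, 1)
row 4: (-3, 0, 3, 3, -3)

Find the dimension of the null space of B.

3

Row reduce to echelon form.
R2 ← R2 + R1: [0, -8, 0, 8, 4]
R3 ← R3 − (3)·R1: [0, 10, 0, -10, -5]
R4 ← R4 + (3)·R1: [0, -6, 0, 6, 3]
R3 ← R3 + (5/4)·R2: [0, 0, 0, 0, 0]
R4 ← R4 − (3/4)·R2: [0, 0, 0, 0, 0]
2 nonzero rows, so rank(B) = 2.
B has 5 columns; by rank–nullity, nullity = 5 − 2 = 3.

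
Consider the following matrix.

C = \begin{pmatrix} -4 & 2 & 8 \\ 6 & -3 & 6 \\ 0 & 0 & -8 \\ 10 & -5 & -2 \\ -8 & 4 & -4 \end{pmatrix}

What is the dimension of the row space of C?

2

Row reduce to echelon form.
R2 ← R2 + (3/2)·R1: [0, 0, 18]
R4 ← R4 + (5/2)·R1: [0, 0, 18]
R5 ← R5 − (2)·R1: [0, 0, -20]
R3 ← R3 + (4/9)·R2: [0, 0, 0]
R4 ← R4 − R2: [0, 0, 0]
R5 ← R5 + (10/9)·R2: [0, 0, 0]
Echelon form has 2 nonzero rows, so rank(C) = 2.
The row space has dimension equal to the rank: 2.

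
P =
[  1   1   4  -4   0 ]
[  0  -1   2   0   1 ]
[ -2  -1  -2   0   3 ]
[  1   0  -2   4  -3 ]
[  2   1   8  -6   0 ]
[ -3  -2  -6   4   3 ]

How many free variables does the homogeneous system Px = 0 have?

Row reduce to echelon form.
R3 ← R3 + (2)·R1: [0, 1, 6, -8, 3]
R4 ← R4 − R1: [0, -1, -6, 8, -3]
R5 ← R5 − (2)·R1: [0, -1, 0, 2, 0]
R6 ← R6 + (3)·R1: [0, 1, 6, -8, 3]
R3 ← R3 + R2: [0, 0, 8, -8, 4]
R4 ← R4 − R2: [0, 0, -8, 8, -4]
R5 ← R5 − R2: [0, 0, -2, 2, -1]
R6 ← R6 + R2: [0, 0, 8, -8, 4]
R4 ← R4 + R3: [0, 0, 0, 0, 0]
R5 ← R5 + (1/4)·R3: [0, 0, 0, 0, 0]
R6 ← R6 − R3: [0, 0, 0, 0, 0]
3 nonzero rows, so rank(P) = 3.
P has 5 columns; by rank–nullity, nullity = 5 − 3 = 2.

2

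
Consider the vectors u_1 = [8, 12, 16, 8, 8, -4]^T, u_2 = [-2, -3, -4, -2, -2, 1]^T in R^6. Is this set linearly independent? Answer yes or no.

no

Form the matrix with these vectors as rows and row reduce.
R2 ← R2 + (1/4)·R1: [0, 0, 0, 0, 0, 0]
1 nonzero row, so the 2 vectors span a space of dimension 1.
Since 1 < 2, the vectors are linearly dependent.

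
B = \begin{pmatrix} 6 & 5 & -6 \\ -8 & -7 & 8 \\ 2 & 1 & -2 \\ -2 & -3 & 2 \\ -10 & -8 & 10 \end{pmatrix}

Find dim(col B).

Row reduce to echelon form.
R2 ← R2 + (4/3)·R1: [0, -1/3, 0]
R3 ← R3 − (1/3)·R1: [0, -2/3, 0]
R4 ← R4 + (1/3)·R1: [0, -4/3, 0]
R5 ← R5 + (5/3)·R1: [0, 1/3, 0]
R3 ← R3 − (2)·R2: [0, 0, 0]
R4 ← R4 − (4)·R2: [0, 0, 0]
R5 ← R5 + R2: [0, 0, 0]
Echelon form has 2 nonzero rows, so rank(B) = 2.
The column space has dimension equal to the rank: 2.

2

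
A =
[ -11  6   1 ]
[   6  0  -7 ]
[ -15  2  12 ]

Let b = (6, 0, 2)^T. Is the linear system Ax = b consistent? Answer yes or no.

yes

Row reduce the augmented matrix [A | b].
R2 ← R2 + (6/11)·R1: [0, 36/11, -71/11, 36/11]
R3 ← R3 − (15/11)·R1: [0, -68/11, 117/11, -68/11]
R3 ← R3 + (17/9)·R2: [0, 0, -14/9, 0]
The echelon form has 3 nonzero rows, and every pivot lies in the first 3 columns, so rank(A) = rank([A|b]) = 3.
The system is consistent.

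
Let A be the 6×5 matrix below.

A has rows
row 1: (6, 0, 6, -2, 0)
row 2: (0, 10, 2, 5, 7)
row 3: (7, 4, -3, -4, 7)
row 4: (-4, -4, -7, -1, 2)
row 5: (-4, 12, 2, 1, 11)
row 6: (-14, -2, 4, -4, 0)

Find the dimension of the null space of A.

Row reduce to echelon form.
R3 ← R3 − (7/6)·R1: [0, 4, -10, -5/3, 7]
R4 ← R4 + (2/3)·R1: [0, -4, -3, -7/3, 2]
R5 ← R5 + (2/3)·R1: [0, 12, 6, -1/3, 11]
R6 ← R6 + (7/3)·R1: [0, -2, 18, -26/3, 0]
R3 ← R3 − (2/5)·R2: [0, 0, -54/5, -11/3, 21/5]
R4 ← R4 + (2/5)·R2: [0, 0, -11/5, -1/3, 24/5]
R5 ← R5 − (6/5)·R2: [0, 0, 18/5, -19/3, 13/5]
R6 ← R6 + (1/5)·R2: [0, 0, 92/5, -23/3, 7/5]
R4 ← R4 − (11/54)·R3: [0, 0, 0, 67/162, 71/18]
R5 ← R5 + (1/3)·R3: [0, 0, 0, -68/9, 4]
R6 ← R6 + (46/27)·R3: [0, 0, 0, -1127/81, 77/9]
R5 ← R5 + (1224/67)·R4: [0, 0, 0, 0, 5096/67]
R6 ← R6 + (2254/67)·R4: [0, 0, 0, 0, 9464/67]
R6 ← R6 − (13/7)·R5: [0, 0, 0, 0, 0]
5 nonzero rows, so rank(A) = 5.
A has 5 columns; by rank–nullity, nullity = 5 − 5 = 0.

0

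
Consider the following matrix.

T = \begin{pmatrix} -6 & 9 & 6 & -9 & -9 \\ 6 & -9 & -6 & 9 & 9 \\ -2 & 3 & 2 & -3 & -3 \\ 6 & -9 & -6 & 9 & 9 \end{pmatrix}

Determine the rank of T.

Row reduce to echelon form.
R2 ← R2 + R1: [0, 0, 0, 0, 0]
R3 ← R3 − (1/3)·R1: [0, 0, 0, 0, 0]
R4 ← R4 + R1: [0, 0, 0, 0, 0]
Echelon form has 1 nonzero row, so rank(T) = 1.

1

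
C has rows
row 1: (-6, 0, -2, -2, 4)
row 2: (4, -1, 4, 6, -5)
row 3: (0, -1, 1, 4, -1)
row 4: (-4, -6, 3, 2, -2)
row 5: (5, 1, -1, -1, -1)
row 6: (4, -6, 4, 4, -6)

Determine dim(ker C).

Row reduce to echelon form.
R2 ← R2 + (2/3)·R1: [0, -1, 8/3, 14/3, -7/3]
R4 ← R4 − (2/3)·R1: [0, -6, 13/3, 10/3, -14/3]
R5 ← R5 + (5/6)·R1: [0, 1, -8/3, -8/3, 7/3]
R6 ← R6 + (2/3)·R1: [0, -6, 8/3, 8/3, -10/3]
R3 ← R3 − R2: [0, 0, -5/3, -2/3, 4/3]
R4 ← R4 − (6)·R2: [0, 0, -35/3, -74/3, 28/3]
R5 ← R5 + R2: [0, 0, 0, 2, 0]
R6 ← R6 − (6)·R2: [0, 0, -40/3, -76/3, 32/3]
R4 ← R4 − (7)·R3: [0, 0, 0, -20, 0]
R6 ← R6 − (8)·R3: [0, 0, 0, -20, 0]
R5 ← R5 + (1/10)·R4: [0, 0, 0, 0, 0]
R6 ← R6 − R4: [0, 0, 0, 0, 0]
4 nonzero rows, so rank(C) = 4.
C has 5 columns; by rank–nullity, nullity = 5 − 4 = 1.

1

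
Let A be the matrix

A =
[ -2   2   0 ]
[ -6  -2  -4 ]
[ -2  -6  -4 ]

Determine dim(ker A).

Row reduce to echelon form.
R2 ← R2 − (3)·R1: [0, -8, -4]
R3 ← R3 − R1: [0, -8, -4]
R3 ← R3 − R2: [0, 0, 0]
2 nonzero rows, so rank(A) = 2.
A has 3 columns; by rank–nullity, nullity = 3 − 2 = 1.

1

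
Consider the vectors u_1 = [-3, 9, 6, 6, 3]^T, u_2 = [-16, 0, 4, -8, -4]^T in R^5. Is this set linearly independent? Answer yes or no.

Form the matrix with these vectors as rows and row reduce.
R2 ← R2 − (16/3)·R1: [0, -48, -28, -40, -20]
2 nonzero rows, so the 2 vectors span a space of dimension 2.
Since 2 = 2, the vectors are linearly independent.

yes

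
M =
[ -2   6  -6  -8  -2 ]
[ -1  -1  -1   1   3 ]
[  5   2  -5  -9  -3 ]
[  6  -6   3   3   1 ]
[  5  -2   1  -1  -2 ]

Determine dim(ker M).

Row reduce to echelon form.
R2 ← R2 − (1/2)·R1: [0, -4, 2, 5, 4]
R3 ← R3 + (5/2)·R1: [0, 17, -20, -29, -8]
R4 ← R4 + (3)·R1: [0, 12, -15, -21, -5]
R5 ← R5 + (5/2)·R1: [0, 13, -14, -21, -7]
R3 ← R3 + (17/4)·R2: [0, 0, -23/2, -31/4, 9]
R4 ← R4 + (3)·R2: [0, 0, -9, -6, 7]
R5 ← R5 + (13/4)·R2: [0, 0, -15/2, -19/4, 6]
R4 ← R4 − (18/23)·R3: [0, 0, 0, 3/46, -1/23]
R5 ← R5 − (15/23)·R3: [0, 0, 0, 7/23, 3/23]
R5 ← R5 − (14/3)·R4: [0, 0, 0, 0, 1/3]
5 nonzero rows, so rank(M) = 5.
M has 5 columns; by rank–nullity, nullity = 5 − 5 = 0.

0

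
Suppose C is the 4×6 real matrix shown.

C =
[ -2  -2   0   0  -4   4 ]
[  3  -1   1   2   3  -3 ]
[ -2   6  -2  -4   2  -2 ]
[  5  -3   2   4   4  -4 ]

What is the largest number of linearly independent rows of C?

2

Row reduce to echelon form.
R2 ← R2 + (3/2)·R1: [0, -4, 1, 2, -3, 3]
R3 ← R3 − R1: [0, 8, -2, -4, 6, -6]
R4 ← R4 + (5/2)·R1: [0, -8, 2, 4, -6, 6]
R3 ← R3 + (2)·R2: [0, 0, 0, 0, 0, 0]
R4 ← R4 − (2)·R2: [0, 0, 0, 0, 0, 0]
Echelon form has 2 nonzero rows, so rank(C) = 2.
The rank gives the maximum number of linearly independent rows: 2.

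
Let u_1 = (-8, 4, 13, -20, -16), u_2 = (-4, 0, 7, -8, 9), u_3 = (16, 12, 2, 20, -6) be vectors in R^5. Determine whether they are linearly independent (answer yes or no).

yes

Form the matrix with these vectors as rows and row reduce.
R2 ← R2 − (1/2)·R1: [0, -2, 1/2, 2, 17]
R3 ← R3 + (2)·R1: [0, 20, 28, -20, -38]
R3 ← R3 + (10)·R2: [0, 0, 33, 0, 132]
3 nonzero rows, so the 3 vectors span a space of dimension 3.
Since 3 = 3, the vectors are linearly independent.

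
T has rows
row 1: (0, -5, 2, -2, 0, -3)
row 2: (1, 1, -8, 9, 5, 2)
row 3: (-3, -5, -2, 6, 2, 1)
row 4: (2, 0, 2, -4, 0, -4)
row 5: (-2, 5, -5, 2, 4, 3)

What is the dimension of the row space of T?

Row reduce to echelon form.
Swap R1 ↔ R2
R3 ← R3 + (3)·R1: [0, -2, -26, 33, 17, 7]
R4 ← R4 − (2)·R1: [0, -2, 18, -22, -10, -8]
R5 ← R5 + (2)·R1: [0, 7, -21, 20, 14, 7]
R3 ← R3 − (2/5)·R2: [0, 0, -134/5, 169/5, 17, 41/5]
R4 ← R4 − (2/5)·R2: [0, 0, 86/5, -106/5, -10, -34/5]
R5 ← R5 + (7/5)·R2: [0, 0, -91/5, 86/5, 14, 14/5]
R4 ← R4 + (43/67)·R3: [0, 0, 0, 33/67, 61/67, -103/67]
R5 ← R5 − (91/134)·R3: [0, 0, 0, -771/134, 329/134, -371/134]
R5 ← R5 + (257/22)·R4: [0, 0, 0, 0, 144/11, -228/11]
Echelon form has 5 nonzero rows, so rank(T) = 5.
The row space has dimension equal to the rank: 5.

5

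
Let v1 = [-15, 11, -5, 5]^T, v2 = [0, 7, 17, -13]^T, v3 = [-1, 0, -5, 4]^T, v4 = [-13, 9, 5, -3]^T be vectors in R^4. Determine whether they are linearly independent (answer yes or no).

Form the matrix with these vectors as rows and row reduce.
R3 ← R3 − (1/15)·R1: [0, -11/15, -14/3, 11/3]
R4 ← R4 − (13/15)·R1: [0, -8/15, 28/3, -22/3]
R3 ← R3 + (11/105)·R2: [0, 0, -101/35, 242/105]
R4 ← R4 + (8/105)·R2: [0, 0, 372/35, -874/105]
R4 ← R4 + (372/101)·R3: [0, 0, 0, 50/303]
4 nonzero rows, so the 4 vectors span a space of dimension 4.
Since 4 = 4, the vectors are linearly independent.

yes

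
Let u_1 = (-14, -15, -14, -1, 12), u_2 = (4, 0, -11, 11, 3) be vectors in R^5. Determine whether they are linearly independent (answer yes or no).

yes

Form the matrix with these vectors as rows and row reduce.
R2 ← R2 + (2/7)·R1: [0, -30/7, -15, 75/7, 45/7]
2 nonzero rows, so the 2 vectors span a space of dimension 2.
Since 2 = 2, the vectors are linearly independent.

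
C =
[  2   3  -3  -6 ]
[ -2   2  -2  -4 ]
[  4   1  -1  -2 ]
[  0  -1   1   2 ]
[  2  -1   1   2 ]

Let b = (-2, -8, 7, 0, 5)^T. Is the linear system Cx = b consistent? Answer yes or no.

no

Row reduce the augmented matrix [C | b].
R2 ← R2 + R1: [0, 5, -5, -10, -10]
R3 ← R3 − (2)·R1: [0, -5, 5, 10, 11]
R5 ← R5 − R1: [0, -4, 4, 8, 7]
R3 ← R3 + R2: [0, 0, 0, 0, 1]
R4 ← R4 + (1/5)·R2: [0, 0, 0, 0, -2]
R5 ← R5 + (4/5)·R2: [0, 0, 0, 0, -1]
R4 ← R4 + (2)·R3: [0, 0, 0, 0, 0]
R5 ← R5 + R3: [0, 0, 0, 0, 0]
The echelon form has 3 nonzero rows; the last pivot sits in the augmented column, so rank(C) = 2 but rank([C|b]) = 3.
Since the ranks differ, the system is inconsistent.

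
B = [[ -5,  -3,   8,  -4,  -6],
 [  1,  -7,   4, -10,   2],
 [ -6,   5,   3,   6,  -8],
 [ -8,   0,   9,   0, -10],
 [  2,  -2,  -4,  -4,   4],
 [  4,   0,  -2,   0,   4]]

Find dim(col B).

4

Row reduce to echelon form.
R2 ← R2 + (1/5)·R1: [0, -38/5, 28/5, -54/5, 4/5]
R3 ← R3 − (6/5)·R1: [0, 43/5, -33/5, 54/5, -4/5]
R4 ← R4 − (8/5)·R1: [0, 24/5, -19/5, 32/5, -2/5]
R5 ← R5 + (2/5)·R1: [0, -16/5, -4/5, -28/5, 8/5]
R6 ← R6 + (4/5)·R1: [0, -12/5, 22/5, -16/5, -4/5]
R3 ← R3 + (43/38)·R2: [0, 0, -5/19, -27/19, 2/19]
R4 ← R4 + (12/19)·R2: [0, 0, -5/19, -8/19, 2/19]
R5 ← R5 − (8/19)·R2: [0, 0, -60/19, -20/19, 24/19]
R6 ← R6 − (6/19)·R2: [0, 0, 50/19, 4/19, -20/19]
R4 ← R4 − R3: [0, 0, 0, 1, 0]
R5 ← R5 − (12)·R3: [0, 0, 0, 16, 0]
R6 ← R6 + (10)·R3: [0, 0, 0, -14, 0]
R5 ← R5 − (16)·R4: [0, 0, 0, 0, 0]
R6 ← R6 + (14)·R4: [0, 0, 0, 0, 0]
Echelon form has 4 nonzero rows, so rank(B) = 4.
The column space has dimension equal to the rank: 4.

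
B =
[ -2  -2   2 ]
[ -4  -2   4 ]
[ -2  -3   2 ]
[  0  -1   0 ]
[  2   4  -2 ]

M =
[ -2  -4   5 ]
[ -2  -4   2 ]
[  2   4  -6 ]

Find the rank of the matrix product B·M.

2

First compute BM:
[[ 12,  24, -26],
 [ 20,  40, -48],
 [ 14,  28, -28],
 [  2,   4,  -2],
 [-16, -32,  30]]
Now row reduce the product.
R2 ← R2 − (5/3)·R1: [0, 0, -14/3]
R3 ← R3 − (7/6)·R1: [0, 0, 7/3]
R4 ← R4 − (1/6)·R1: [0, 0, 7/3]
R5 ← R5 + (4/3)·R1: [0, 0, -14/3]
R3 ← R3 + (1/2)·R2: [0, 0, 0]
R4 ← R4 + (1/2)·R2: [0, 0, 0]
R5 ← R5 − R2: [0, 0, 0]
2 nonzero rows, so rank(BM) = 2.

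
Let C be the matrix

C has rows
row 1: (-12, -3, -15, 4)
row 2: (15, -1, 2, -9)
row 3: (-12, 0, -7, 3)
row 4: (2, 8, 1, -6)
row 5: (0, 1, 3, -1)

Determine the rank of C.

Row reduce to echelon form.
R2 ← R2 + (5/4)·R1: [0, -19/4, -67/4, -4]
R3 ← R3 − R1: [0, 3, 8, -1]
R4 ← R4 + (1/6)·R1: [0, 15/2, -3/2, -16/3]
R3 ← R3 + (12/19)·R2: [0, 0, -49/19, -67/19]
R4 ← R4 + (30/19)·R2: [0, 0, -531/19, -664/57]
R5 ← R5 + (4/19)·R2: [0, 0, -10/19, -35/19]
R4 ← R4 − (531/49)·R3: [0, 0, 0, 3905/147]
R5 ← R5 − (10/49)·R3: [0, 0, 0, -55/49]
R5 ← R5 + (3/71)·R4: [0, 0, 0, 0]
Echelon form has 4 nonzero rows, so rank(C) = 4.

4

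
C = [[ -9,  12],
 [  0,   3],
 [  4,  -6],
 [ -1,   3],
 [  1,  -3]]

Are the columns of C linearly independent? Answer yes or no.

yes

Row reduce C to echelon form.
R3 ← R3 + (4/9)·R1: [0, -2/3]
R4 ← R4 − (1/9)·R1: [0, 5/3]
R5 ← R5 + (1/9)·R1: [0, -5/3]
R3 ← R3 + (2/9)·R2: [0, 0]
R4 ← R4 − (5/9)·R2: [0, 0]
R5 ← R5 + (5/9)·R2: [0, 0]
2 pivots among 2 columns.
Every column is a pivot column, so the columns are linearly independent.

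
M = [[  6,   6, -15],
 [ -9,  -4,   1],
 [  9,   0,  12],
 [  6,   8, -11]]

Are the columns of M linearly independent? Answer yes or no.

Row reduce M to echelon form.
R2 ← R2 + (3/2)·R1: [0, 5, -43/2]
R3 ← R3 − (3/2)·R1: [0, -9, 69/2]
R4 ← R4 − R1: [0, 2, 4]
R3 ← R3 + (9/5)·R2: [0, 0, -21/5]
R4 ← R4 − (2/5)·R2: [0, 0, 63/5]
R4 ← R4 + (3)·R3: [0, 0, 0]
3 pivots among 3 columns.
Every column is a pivot column, so the columns are linearly independent.

yes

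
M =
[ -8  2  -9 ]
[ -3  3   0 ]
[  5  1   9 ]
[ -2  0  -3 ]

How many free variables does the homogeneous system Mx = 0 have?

1

Row reduce to echelon form.
R2 ← R2 − (3/8)·R1: [0, 9/4, 27/8]
R3 ← R3 + (5/8)·R1: [0, 9/4, 27/8]
R4 ← R4 − (1/4)·R1: [0, -1/2, -3/4]
R3 ← R3 − R2: [0, 0, 0]
R4 ← R4 + (2/9)·R2: [0, 0, 0]
2 nonzero rows, so rank(M) = 2.
M has 3 columns; by rank–nullity, nullity = 3 − 2 = 1.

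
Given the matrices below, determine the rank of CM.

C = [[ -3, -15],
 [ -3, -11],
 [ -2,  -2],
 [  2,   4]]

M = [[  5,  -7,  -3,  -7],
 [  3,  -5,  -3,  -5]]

First compute CM:
[[-60,  96,  54,  96],
 [-48,  76,  42,  76],
 [-16,  24,  12,  24],
 [ 22, -34, -18, -34]]
Now row reduce the product.
R2 ← R2 − (4/5)·R1: [0, -4/5, -6/5, -4/5]
R3 ← R3 − (4/15)·R1: [0, -8/5, -12/5, -8/5]
R4 ← R4 + (11/30)·R1: [0, 6/5, 9/5, 6/5]
R3 ← R3 − (2)·R2: [0, 0, 0, 0]
R4 ← R4 + (3/2)·R2: [0, 0, 0, 0]
2 nonzero rows, so rank(CM) = 2.

2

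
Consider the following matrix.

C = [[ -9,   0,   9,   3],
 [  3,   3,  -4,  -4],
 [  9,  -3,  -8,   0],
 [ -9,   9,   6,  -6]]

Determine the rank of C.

2

Row reduce to echelon form.
R2 ← R2 + (1/3)·R1: [0, 3, -1, -3]
R3 ← R3 + R1: [0, -3, 1, 3]
R4 ← R4 − R1: [0, 9, -3, -9]
R3 ← R3 + R2: [0, 0, 0, 0]
R4 ← R4 − (3)·R2: [0, 0, 0, 0]
Echelon form has 2 nonzero rows, so rank(C) = 2.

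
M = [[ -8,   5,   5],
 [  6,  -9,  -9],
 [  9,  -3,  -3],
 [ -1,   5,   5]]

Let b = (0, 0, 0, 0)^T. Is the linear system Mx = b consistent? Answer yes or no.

yes

Row reduce the augmented matrix [M | b].
R2 ← R2 + (3/4)·R1: [0, -21/4, -21/4, 0]
R3 ← R3 + (9/8)·R1: [0, 21/8, 21/8, 0]
R4 ← R4 − (1/8)·R1: [0, 35/8, 35/8, 0]
R3 ← R3 + (1/2)·R2: [0, 0, 0, 0]
R4 ← R4 + (5/6)·R2: [0, 0, 0, 0]
The echelon form has 2 nonzero rows, and every pivot lies in the first 3 columns, so rank(M) = rank([M|b]) = 2.
The system is consistent.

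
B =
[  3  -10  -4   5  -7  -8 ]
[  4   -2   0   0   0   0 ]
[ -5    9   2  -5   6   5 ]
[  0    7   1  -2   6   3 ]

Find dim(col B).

4

Row reduce to echelon form.
R2 ← R2 − (4/3)·R1: [0, 34/3, 16/3, -20/3, 28/3, 32/3]
R3 ← R3 + (5/3)·R1: [0, -23/3, -14/3, 10/3, -17/3, -25/3]
R3 ← R3 + (23/34)·R2: [0, 0, -18/17, -20/17, 11/17, -19/17]
R4 ← R4 − (21/34)·R2: [0, 0, -39/17, 36/17, 4/17, -61/17]
R4 ← R4 − (13/6)·R3: [0, 0, 0, 14/3, -7/6, -7/6]
Echelon form has 4 nonzero rows, so rank(B) = 4.
The column space has dimension equal to the rank: 4.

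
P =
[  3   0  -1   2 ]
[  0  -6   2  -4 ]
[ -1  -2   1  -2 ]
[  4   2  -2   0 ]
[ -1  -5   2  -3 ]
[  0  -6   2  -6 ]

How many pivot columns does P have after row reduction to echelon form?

3

Row reduce to echelon form.
R3 ← R3 + (1/3)·R1: [0, -2, 2/3, -4/3]
R4 ← R4 − (4/3)·R1: [0, 2, -2/3, -8/3]
R5 ← R5 + (1/3)·R1: [0, -5, 5/3, -7/3]
R3 ← R3 − (1/3)·R2: [0, 0, 0, 0]
R4 ← R4 + (1/3)·R2: [0, 0, 0, -4]
R5 ← R5 − (5/6)·R2: [0, 0, 0, 1]
R6 ← R6 − R2: [0, 0, 0, -2]
Swap R3 ↔ R4
R5 ← R5 + (1/4)·R3: [0, 0, 0, 0]
R6 ← R6 − (1/2)·R3: [0, 0, 0, 0]
Echelon form has 3 nonzero rows, so rank(P) = 3.
Each nonzero row contributes one pivot column: 3 pivot columns.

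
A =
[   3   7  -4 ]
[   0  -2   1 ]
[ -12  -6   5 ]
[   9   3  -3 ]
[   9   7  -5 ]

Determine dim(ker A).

1

Row reduce to echelon form.
R3 ← R3 + (4)·R1: [0, 22, -11]
R4 ← R4 − (3)·R1: [0, -18, 9]
R5 ← R5 − (3)·R1: [0, -14, 7]
R3 ← R3 + (11)·R2: [0, 0, 0]
R4 ← R4 − (9)·R2: [0, 0, 0]
R5 ← R5 − (7)·R2: [0, 0, 0]
2 nonzero rows, so rank(A) = 2.
A has 3 columns; by rank–nullity, nullity = 3 − 2 = 1.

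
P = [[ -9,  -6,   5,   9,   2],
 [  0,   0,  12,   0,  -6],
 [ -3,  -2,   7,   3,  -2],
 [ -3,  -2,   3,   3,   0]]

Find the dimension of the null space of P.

Row reduce to echelon form.
R3 ← R3 − (1/3)·R1: [0, 0, 16/3, 0, -8/3]
R4 ← R4 − (1/3)·R1: [0, 0, 4/3, 0, -2/3]
R3 ← R3 − (4/9)·R2: [0, 0, 0, 0, 0]
R4 ← R4 − (1/9)·R2: [0, 0, 0, 0, 0]
2 nonzero rows, so rank(P) = 2.
P has 5 columns; by rank–nullity, nullity = 5 − 2 = 3.

3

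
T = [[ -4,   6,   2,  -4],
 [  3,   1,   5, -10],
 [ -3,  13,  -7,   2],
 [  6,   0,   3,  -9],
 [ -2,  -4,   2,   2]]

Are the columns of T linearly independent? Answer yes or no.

Row reduce T to echelon form.
R2 ← R2 + (3/4)·R1: [0, 11/2, 13/2, -13]
R3 ← R3 − (3/4)·R1: [0, 17/2, -17/2, 5]
R4 ← R4 + (3/2)·R1: [0, 9, 6, -15]
R5 ← R5 − (1/2)·R1: [0, -7, 1, 4]
R3 ← R3 − (17/11)·R2: [0, 0, -204/11, 276/11]
R4 ← R4 − (18/11)·R2: [0, 0, -51/11, 69/11]
R5 ← R5 + (14/11)·R2: [0, 0, 102/11, -138/11]
R4 ← R4 − (1/4)·R3: [0, 0, 0, 0]
R5 ← R5 + (1/2)·R3: [0, 0, 0, 0]
3 pivots among 4 columns.
Only 3 < 4 pivot columns, so the columns are linearly dependent.

no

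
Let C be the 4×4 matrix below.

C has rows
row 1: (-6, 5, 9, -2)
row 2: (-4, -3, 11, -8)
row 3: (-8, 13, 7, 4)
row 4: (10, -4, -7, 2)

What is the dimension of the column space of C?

Row reduce to echelon form.
R2 ← R2 − (2/3)·R1: [0, -19/3, 5, -20/3]
R3 ← R3 − (4/3)·R1: [0, 19/3, -5, 20/3]
R4 ← R4 + (5/3)·R1: [0, 13/3, 8, -4/3]
R3 ← R3 + R2: [0, 0, 0, 0]
R4 ← R4 + (13/19)·R2: [0, 0, 217/19, -112/19]
Swap R3 ↔ R4
Echelon form has 3 nonzero rows, so rank(C) = 3.
The column space has dimension equal to the rank: 3.

3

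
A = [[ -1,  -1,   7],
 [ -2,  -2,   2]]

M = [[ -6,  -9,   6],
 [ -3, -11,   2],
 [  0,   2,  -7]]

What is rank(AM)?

2

First compute AM:
[[  9,  34, -57],
 [ 18,  44, -30]]
Now row reduce the product.
R2 ← R2 − (2)·R1: [0, -24, 84]
2 nonzero rows, so rank(AM) = 2.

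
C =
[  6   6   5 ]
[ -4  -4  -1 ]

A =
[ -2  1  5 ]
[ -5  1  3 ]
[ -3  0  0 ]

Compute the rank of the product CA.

First compute CA:
[[-57,  12,  48],
 [ 31,  -8, -32]]
Now row reduce the product.
R2 ← R2 + (31/57)·R1: [0, -28/19, -112/19]
2 nonzero rows, so rank(CA) = 2.

2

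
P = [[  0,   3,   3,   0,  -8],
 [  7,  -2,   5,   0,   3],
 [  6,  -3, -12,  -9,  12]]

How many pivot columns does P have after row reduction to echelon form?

Row reduce to echelon form.
Swap R1 ↔ R2
R3 ← R3 − (6/7)·R1: [0, -9/7, -114/7, -9, 66/7]
R3 ← R3 + (3/7)·R2: [0, 0, -15, -9, 6]
Echelon form has 3 nonzero rows, so rank(P) = 3.
Each nonzero row contributes one pivot column: 3 pivot columns.

3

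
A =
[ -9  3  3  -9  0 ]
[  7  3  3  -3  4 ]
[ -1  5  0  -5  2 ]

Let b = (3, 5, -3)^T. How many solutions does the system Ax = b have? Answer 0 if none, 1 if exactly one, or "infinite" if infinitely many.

infinite

Row reduce the augmented matrix [A | b].
R2 ← R2 + (7/9)·R1: [0, 16/3, 16/3, -10, 4, 22/3]
R3 ← R3 − (1/9)·R1: [0, 14/3, -1/3, -4, 2, -10/3]
R3 ← R3 − (7/8)·R2: [0, 0, -5, 19/4, -3/2, -39/4]
The echelon form has 3 nonzero rows, and every pivot lies in the first 5 columns, so rank(A) = rank([A|b]) = 3.
The system is consistent.
rank = 3 < 5 unknowns, so there are infinitely many solutions.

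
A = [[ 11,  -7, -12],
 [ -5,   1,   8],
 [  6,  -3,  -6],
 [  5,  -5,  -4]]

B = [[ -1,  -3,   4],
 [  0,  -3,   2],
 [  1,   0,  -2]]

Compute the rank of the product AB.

2

First compute AB:
[[-23, -12,  54],
 [ 13,  12, -34],
 [-12,  -9,  30],
 [ -9,   0,  18]]
Now row reduce the product.
R2 ← R2 + (13/23)·R1: [0, 120/23, -80/23]
R3 ← R3 − (12/23)·R1: [0, -63/23, 42/23]
R4 ← R4 − (9/23)·R1: [0, 108/23, -72/23]
R3 ← R3 + (21/40)·R2: [0, 0, 0]
R4 ← R4 − (9/10)·R2: [0, 0, 0]
2 nonzero rows, so rank(AB) = 2.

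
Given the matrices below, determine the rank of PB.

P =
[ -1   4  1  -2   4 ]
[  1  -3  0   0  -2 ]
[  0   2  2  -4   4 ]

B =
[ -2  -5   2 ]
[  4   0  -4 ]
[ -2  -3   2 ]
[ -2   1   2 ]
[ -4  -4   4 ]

First compute PB:
[[  4, -16,  -4],
 [ -6,   3,   6],
 [ -4, -26,   4]]
Now row reduce the product.
R2 ← R2 + (3/2)·R1: [0, -21, 0]
R3 ← R3 + R1: [0, -42, 0]
R3 ← R3 − (2)·R2: [0, 0, 0]
2 nonzero rows, so rank(PB) = 2.

2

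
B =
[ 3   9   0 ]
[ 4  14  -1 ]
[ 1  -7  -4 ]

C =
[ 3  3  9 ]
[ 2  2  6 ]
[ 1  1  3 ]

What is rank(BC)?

First compute BC:
[[ 27,  27,  81],
 [ 39,  39, 117],
 [-15, -15, -45]]
Now row reduce the product.
R2 ← R2 − (13/9)·R1: [0, 0, 0]
R3 ← R3 + (5/9)·R1: [0, 0, 0]
1 nonzero row, so rank(BC) = 1.

1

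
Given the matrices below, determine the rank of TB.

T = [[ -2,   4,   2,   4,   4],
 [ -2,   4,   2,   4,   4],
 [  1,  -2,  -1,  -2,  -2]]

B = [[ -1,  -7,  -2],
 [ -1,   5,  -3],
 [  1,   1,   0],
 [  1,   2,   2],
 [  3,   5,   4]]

First compute TB:
[[ 16,  64,  16],
 [ 16,  64,  16],
 [ -8, -32,  -8]]
Now row reduce the product.
R2 ← R2 − R1: [0, 0, 0]
R3 ← R3 + (1/2)·R1: [0, 0, 0]
1 nonzero row, so rank(TB) = 1.

1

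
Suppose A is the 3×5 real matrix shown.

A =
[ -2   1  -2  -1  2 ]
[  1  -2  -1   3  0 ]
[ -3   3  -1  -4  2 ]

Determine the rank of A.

2

Row reduce to echelon form.
R2 ← R2 + (1/2)·R1: [0, -3/2, -2, 5/2, 1]
R3 ← R3 − (3/2)·R1: [0, 3/2, 2, -5/2, -1]
R3 ← R3 + R2: [0, 0, 0, 0, 0]
Echelon form has 2 nonzero rows, so rank(A) = 2.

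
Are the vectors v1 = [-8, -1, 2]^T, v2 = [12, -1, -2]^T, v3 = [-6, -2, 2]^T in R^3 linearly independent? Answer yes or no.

Form the matrix with these vectors as rows and row reduce.
R2 ← R2 + (3/2)·R1: [0, -5/2, 1]
R3 ← R3 − (3/4)·R1: [0, -5/4, 1/2]
R3 ← R3 − (1/2)·R2: [0, 0, 0]
2 nonzero rows, so the 3 vectors span a space of dimension 2.
Since 2 < 3, the vectors are linearly dependent.

no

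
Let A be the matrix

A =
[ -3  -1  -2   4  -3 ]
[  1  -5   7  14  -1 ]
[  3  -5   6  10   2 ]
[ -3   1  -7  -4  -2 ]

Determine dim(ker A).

Row reduce to echelon form.
R2 ← R2 + (1/3)·R1: [0, -16/3, 19/3, 46/3, -2]
R3 ← R3 + R1: [0, -6, 4, 14, -1]
R4 ← R4 − R1: [0, 2, -5, -8, 1]
R3 ← R3 − (9/8)·R2: [0, 0, -25/8, -13/4, 5/4]
R4 ← R4 + (3/8)·R2: [0, 0, -21/8, -9/4, 1/4]
R4 ← R4 − (21/25)·R3: [0, 0, 0, 12/25, -4/5]
4 nonzero rows, so rank(A) = 4.
A has 5 columns; by rank–nullity, nullity = 5 − 4 = 1.

1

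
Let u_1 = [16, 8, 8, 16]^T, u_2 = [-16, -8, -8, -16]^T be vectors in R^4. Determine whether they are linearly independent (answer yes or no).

Form the matrix with these vectors as rows and row reduce.
R2 ← R2 + R1: [0, 0, 0, 0]
1 nonzero row, so the 2 vectors span a space of dimension 1.
Since 1 < 2, the vectors are linearly dependent.

no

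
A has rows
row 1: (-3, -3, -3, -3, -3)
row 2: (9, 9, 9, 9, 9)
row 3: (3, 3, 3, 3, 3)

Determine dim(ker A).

4

Row reduce to echelon form.
R2 ← R2 + (3)·R1: [0, 0, 0, 0, 0]
R3 ← R3 + R1: [0, 0, 0, 0, 0]
1 nonzero row, so rank(A) = 1.
A has 5 columns; by rank–nullity, nullity = 5 − 1 = 4.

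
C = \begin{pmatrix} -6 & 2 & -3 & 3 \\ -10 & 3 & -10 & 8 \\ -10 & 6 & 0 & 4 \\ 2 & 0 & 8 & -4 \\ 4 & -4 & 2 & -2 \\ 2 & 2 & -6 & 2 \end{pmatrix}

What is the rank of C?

4

Row reduce to echelon form.
R2 ← R2 − (5/3)·R1: [0, -1/3, -5, 3]
R3 ← R3 − (5/3)·R1: [0, 8/3, 5, -1]
R4 ← R4 + (1/3)·R1: [0, 2/3, 7, -3]
R5 ← R5 + (2/3)·R1: [0, -8/3, 0, 0]
R6 ← R6 + (1/3)·R1: [0, 8/3, -7, 3]
R3 ← R3 + (8)·R2: [0, 0, -35, 23]
R4 ← R4 + (2)·R2: [0, 0, -3, 3]
R5 ← R5 − (8)·R2: [0, 0, 40, -24]
R6 ← R6 + (8)·R2: [0, 0, -47, 27]
R4 ← R4 − (3/35)·R3: [0, 0, 0, 36/35]
R5 ← R5 + (8/7)·R3: [0, 0, 0, 16/7]
R6 ← R6 − (47/35)·R3: [0, 0, 0, -136/35]
R5 ← R5 − (20/9)·R4: [0, 0, 0, 0]
R6 ← R6 + (34/9)·R4: [0, 0, 0, 0]
Echelon form has 4 nonzero rows, so rank(C) = 4.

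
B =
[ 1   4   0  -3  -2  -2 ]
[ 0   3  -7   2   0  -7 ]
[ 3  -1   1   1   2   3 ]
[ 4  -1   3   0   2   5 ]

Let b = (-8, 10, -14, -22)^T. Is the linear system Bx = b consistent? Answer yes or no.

yes

Row reduce the augmented matrix [B | b].
R3 ← R3 − (3)·R1: [0, -13, 1, 10, 8, 9, 10]
R4 ← R4 − (4)·R1: [0, -17, 3, 12, 10, 13, 10]
R3 ← R3 + (13/3)·R2: [0, 0, -88/3, 56/3, 8, -64/3, 160/3]
R4 ← R4 + (17/3)·R2: [0, 0, -110/3, 70/3, 10, -80/3, 200/3]
R4 ← R4 − (5/4)·R3: [0, 0, 0, 0, 0, 0, 0]
The echelon form has 3 nonzero rows, and every pivot lies in the first 6 columns, so rank(B) = rank([B|b]) = 3.
The system is consistent.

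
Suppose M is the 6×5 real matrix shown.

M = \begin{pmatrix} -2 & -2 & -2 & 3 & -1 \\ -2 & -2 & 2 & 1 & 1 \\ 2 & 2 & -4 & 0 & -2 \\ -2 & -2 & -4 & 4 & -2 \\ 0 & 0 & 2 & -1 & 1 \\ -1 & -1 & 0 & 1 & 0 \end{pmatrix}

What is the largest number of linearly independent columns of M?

2

Row reduce to echelon form.
R2 ← R2 − R1: [0, 0, 4, -2, 2]
R3 ← R3 + R1: [0, 0, -6, 3, -3]
R4 ← R4 − R1: [0, 0, -2, 1, -1]
R6 ← R6 − (1/2)·R1: [0, 0, 1, -1/2, 1/2]
R3 ← R3 + (3/2)·R2: [0, 0, 0, 0, 0]
R4 ← R4 + (1/2)·R2: [0, 0, 0, 0, 0]
R5 ← R5 − (1/2)·R2: [0, 0, 0, 0, 0]
R6 ← R6 − (1/4)·R2: [0, 0, 0, 0, 0]
Echelon form has 2 nonzero rows, so rank(M) = 2.
The rank gives the maximum number of linearly independent columns: 2.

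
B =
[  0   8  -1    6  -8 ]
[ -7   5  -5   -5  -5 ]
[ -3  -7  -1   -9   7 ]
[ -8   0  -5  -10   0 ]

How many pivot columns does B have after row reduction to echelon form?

2

Row reduce to echelon form.
Swap R1 ↔ R2
R3 ← R3 − (3/7)·R1: [0, -64/7, 8/7, -48/7, 64/7]
R4 ← R4 − (8/7)·R1: [0, -40/7, 5/7, -30/7, 40/7]
R3 ← R3 + (8/7)·R2: [0, 0, 0, 0, 0]
R4 ← R4 + (5/7)·R2: [0, 0, 0, 0, 0]
Echelon form has 2 nonzero rows, so rank(B) = 2.
Each nonzero row contributes one pivot column: 2 pivot columns.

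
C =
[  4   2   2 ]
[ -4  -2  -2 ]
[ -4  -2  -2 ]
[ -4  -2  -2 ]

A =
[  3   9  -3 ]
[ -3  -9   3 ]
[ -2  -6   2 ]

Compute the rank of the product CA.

1

First compute CA:
[[  2,   6,  -2],
 [ -2,  -6,   2],
 [ -2,  -6,   2],
 [ -2,  -6,   2]]
Now row reduce the product.
R2 ← R2 + R1: [0, 0, 0]
R3 ← R3 + R1: [0, 0, 0]
R4 ← R4 + R1: [0, 0, 0]
1 nonzero row, so rank(CA) = 1.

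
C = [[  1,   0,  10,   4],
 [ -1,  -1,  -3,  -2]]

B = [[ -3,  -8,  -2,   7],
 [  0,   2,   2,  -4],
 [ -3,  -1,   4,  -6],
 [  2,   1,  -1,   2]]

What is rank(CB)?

First compute CB:
[[-25, -14,  34, -45],
 [  8,   7, -10,  11]]
Now row reduce the product.
R2 ← R2 + (8/25)·R1: [0, 63/25, 22/25, -17/5]
2 nonzero rows, so rank(CB) = 2.

2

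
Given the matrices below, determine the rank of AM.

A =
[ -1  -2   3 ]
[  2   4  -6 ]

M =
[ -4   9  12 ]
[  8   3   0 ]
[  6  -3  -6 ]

1

First compute AM:
[[  6, -24, -30],
 [-12,  48,  60]]
Now row reduce the product.
R2 ← R2 + (2)·R1: [0, 0, 0]
1 nonzero row, so rank(AM) = 1.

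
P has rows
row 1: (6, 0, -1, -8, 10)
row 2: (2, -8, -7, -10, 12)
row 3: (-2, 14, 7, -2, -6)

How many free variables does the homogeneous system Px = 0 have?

Row reduce to echelon form.
R2 ← R2 − (1/3)·R1: [0, -8, -20/3, -22/3, 26/3]
R3 ← R3 + (1/3)·R1: [0, 14, 20/3, -14/3, -8/3]
R3 ← R3 + (7/4)·R2: [0, 0, -5, -35/2, 25/2]
3 nonzero rows, so rank(P) = 3.
P has 5 columns; by rank–nullity, nullity = 5 − 3 = 2.

2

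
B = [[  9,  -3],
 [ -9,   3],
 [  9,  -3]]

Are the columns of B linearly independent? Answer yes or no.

Row reduce B to echelon form.
R2 ← R2 + R1: [0, 0]
R3 ← R3 − R1: [0, 0]
1 pivot among 2 columns.
Only 1 < 2 pivot columns, so the columns are linearly dependent.

no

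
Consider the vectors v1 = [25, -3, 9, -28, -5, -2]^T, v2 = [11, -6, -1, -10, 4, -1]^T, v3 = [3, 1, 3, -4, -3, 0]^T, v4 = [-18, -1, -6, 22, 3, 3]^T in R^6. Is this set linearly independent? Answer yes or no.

Form the matrix with these vectors as rows and row reduce.
R2 ← R2 − (11/25)·R1: [0, -117/25, -124/25, 58/25, 31/5, -3/25]
R3 ← R3 − (3/25)·R1: [0, 34/25, 48/25, -16/25, -12/5, 6/25]
R4 ← R4 + (18/25)·R1: [0, -79/25, 12/25, 46/25, -3/5, 39/25]
R3 ← R3 + (34/117)·R2: [0, 0, 56/117, 4/117, -70/117, 8/39]
R4 ← R4 − (79/117)·R2: [0, 0, 448/117, 32/117, -560/117, 64/39]
R4 ← R4 − (8)·R3: [0, 0, 0, 0, 0, 0]
3 nonzero rows, so the 4 vectors span a space of dimension 3.
Since 3 < 4, the vectors are linearly dependent.

no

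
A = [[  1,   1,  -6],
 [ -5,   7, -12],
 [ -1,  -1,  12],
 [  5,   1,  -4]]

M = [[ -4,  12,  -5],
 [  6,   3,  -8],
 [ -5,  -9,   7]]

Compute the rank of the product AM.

First compute AM:
[[ 32,  69, -55],
 [122,  69, -115],
 [-62, -123,  97],
 [  6,  99, -61]]
Now row reduce the product.
R2 ← R2 − (61/16)·R1: [0, -3105/16, 1515/16]
R3 ← R3 + (31/16)·R1: [0, 171/16, -153/16]
R4 ← R4 − (3/16)·R1: [0, 1377/16, -811/16]
R3 ← R3 + (19/345)·R2: [0, 0, -100/23]
R4 ← R4 + (51/115)·R2: [0, 0, -200/23]
R4 ← R4 − (2)·R3: [0, 0, 0]
3 nonzero rows, so rank(AM) = 3.

3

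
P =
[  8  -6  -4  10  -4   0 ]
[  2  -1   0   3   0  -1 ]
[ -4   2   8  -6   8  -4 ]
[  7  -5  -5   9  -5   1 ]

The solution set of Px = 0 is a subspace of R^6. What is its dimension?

3

Row reduce to echelon form.
R2 ← R2 − (1/4)·R1: [0, 1/2, 1, 1/2, 1, -1]
R3 ← R3 + (1/2)·R1: [0, -1, 6, -1, 6, -4]
R4 ← R4 − (7/8)·R1: [0, 1/4, -3/2, 1/4, -3/2, 1]
R3 ← R3 + (2)·R2: [0, 0, 8, 0, 8, -6]
R4 ← R4 − (1/2)·R2: [0, 0, -2, 0, -2, 3/2]
R4 ← R4 + (1/4)·R3: [0, 0, 0, 0, 0, 0]
3 nonzero rows, so rank(P) = 3.
P has 6 columns; by rank–nullity, nullity = 6 − 3 = 3.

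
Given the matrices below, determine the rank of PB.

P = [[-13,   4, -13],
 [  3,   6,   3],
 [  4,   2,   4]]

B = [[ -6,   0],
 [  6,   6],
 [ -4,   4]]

First compute PB:
[[154, -28],
 [  6,  48],
 [-28,  28]]
Now row reduce the product.
R2 ← R2 − (3/77)·R1: [0, 540/11]
R3 ← R3 + (2/11)·R1: [0, 252/11]
R3 ← R3 − (7/15)·R2: [0, 0]
2 nonzero rows, so rank(PB) = 2.

2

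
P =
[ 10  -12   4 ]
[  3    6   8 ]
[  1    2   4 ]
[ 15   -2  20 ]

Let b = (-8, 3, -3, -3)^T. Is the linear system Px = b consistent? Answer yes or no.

Row reduce the augmented matrix [P | b].
R2 ← R2 − (3/10)·R1: [0, 48/5, 34/5, 27/5]
R3 ← R3 − (1/10)·R1: [0, 16/5, 18/5, -11/5]
R4 ← R4 − (3/2)·R1: [0, 16, 14, 9]
R3 ← R3 − (1/3)·R2: [0, 0, 4/3, -4]
R4 ← R4 − (5/3)·R2: [0, 0, 8/3, 0]
R4 ← R4 − (2)·R3: [0, 0, 0, 8]
The echelon form has 4 nonzero rows; the last pivot sits in the augmented column, so rank(P) = 3 but rank([P|b]) = 4.
Since the ranks differ, the system is inconsistent.

no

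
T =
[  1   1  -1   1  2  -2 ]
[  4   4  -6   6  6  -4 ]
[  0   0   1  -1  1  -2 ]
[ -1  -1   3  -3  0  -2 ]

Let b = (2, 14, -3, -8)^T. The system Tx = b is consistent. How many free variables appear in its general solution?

Row reduce the augmented matrix [T | b].
R2 ← R2 − (4)·R1: [0, 0, -2, 2, -2, 4, 6]
R4 ← R4 + R1: [0, 0, 2, -2, 2, -4, -6]
R3 ← R3 + (1/2)·R2: [0, 0, 0, 0, 0, 0, 0]
R4 ← R4 + R2: [0, 0, 0, 0, 0, 0, 0]
The echelon form has 2 nonzero rows, and every pivot lies in the first 6 columns, so rank(T) = rank([T|b]) = 2.
The system is consistent.
Free variables = (unknowns) − (rank) = 6 − 2 = 4.

4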